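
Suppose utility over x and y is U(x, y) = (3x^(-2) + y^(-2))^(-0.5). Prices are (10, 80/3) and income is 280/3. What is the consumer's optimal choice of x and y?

For CES with ρ = -2, MRS = (3/1)·(y/x)^3.
Tangency: set MRS = p_x/p_y = 10/(80/3) = 0.375.
So (y/x)^3 = 0.125; taking the cube root, y/x = 0.5, i.e. y = 0.5·x.
Substitute into the budget 10·x + (80/3)·y = 280/3: (70/3)·x = 280/3, so x* = 4 and y* = 0.5·4 = 2.

x* = 4, y* = 2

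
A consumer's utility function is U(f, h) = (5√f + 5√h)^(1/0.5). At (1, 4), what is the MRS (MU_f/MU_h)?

MRS = 2

For CES with ρ = 0.5, MRS = √(h/f).
At (1, 4): MRS = 2.
The indifference curve has slope −2 at this bundle.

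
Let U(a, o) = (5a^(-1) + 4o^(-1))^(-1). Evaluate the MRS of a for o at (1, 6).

MRS = 45

For CES with ρ = -1, MRS = (5/4)·(o/a)^2.
At (1, 6): MRS = 45.
The indifference curve has slope −45 at this bundle.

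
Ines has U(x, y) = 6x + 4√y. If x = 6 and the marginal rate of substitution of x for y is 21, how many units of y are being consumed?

y = 49

MU_x = 6, MU_y = 4/(2√y).
MRS = 6 ÷ (4/(2√y)).
MRS depends only on y: 3·√y = 21 ⇒ √y = 21/3 = 7 ⇒ y = 49.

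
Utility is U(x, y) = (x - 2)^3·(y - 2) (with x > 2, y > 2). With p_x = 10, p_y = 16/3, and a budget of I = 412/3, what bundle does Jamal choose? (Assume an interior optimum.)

MU_x = 3·(x−2)^2·(y−2), MU_y = (x−2)^3.
MRS = (3/1)·(y−2)/(x−2).
Tangency: set MRS = p_x/p_y = 10/(16/3) = 1.875.
So (3/1)·(y − 2)/(x − 2) = 1.875, i.e. (y − 2) = 0.625·(x − 2).
Rewrite the budget in excess-of-subsistence terms: 10·(x − 2) + (16/3)·(y − 2) = 412/3 − 10·2 − (16/3)·2 = 320/3.
Substituting, (40/3)·(x − 2) = 320/3, so x − 2 = 8 and x* = 10.
Then y − 2 = 0.625·8 = 5, so y* = 7.

x* = 10, y* = 7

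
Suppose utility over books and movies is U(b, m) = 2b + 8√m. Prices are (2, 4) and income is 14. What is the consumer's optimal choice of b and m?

b* = 5, m* = 1

MU_b = 2, MU_m = 8/(2√m).
MRS = 2 ÷ (8/(2√m)).
Tangency: set MRS = p_b/p_m = 2/4 = 0.5.
MRS depends only on m: 0.5·√m = 0.5 ⇒ √m = 0.5/0.5 = 1 ⇒ m* = 1.
From the budget, 2·b = 14 − 4·1 = 10, so b* = 5.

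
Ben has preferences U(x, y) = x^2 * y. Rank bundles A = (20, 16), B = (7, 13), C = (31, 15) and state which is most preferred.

Evaluate utility at each bundle:
U(A) = 6400.
U(B) = 637.
U(C) = 14415.
Highest utility is C, so C ≻ A ≻ B.

Bundle C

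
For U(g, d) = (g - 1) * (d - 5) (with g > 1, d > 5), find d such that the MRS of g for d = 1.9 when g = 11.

d = 24

MU_g = (d−5), MU_d = (g−1).
MRS = (d−5)/(g−1).
Substitute g = 11: MRS = (d − 5)/10. Setting this equal to 1.9 gives d − 5 = 1.9·10 = 19, so d = 24.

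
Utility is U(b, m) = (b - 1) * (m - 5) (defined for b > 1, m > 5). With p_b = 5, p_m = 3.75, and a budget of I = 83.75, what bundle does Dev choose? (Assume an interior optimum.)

b* = 7, m* = 13

MU_b = (m−5), MU_m = (b−1).
MRS = (m−5)/(b−1).
Tangency: set MRS = p_b/p_m = 5/3.75 = 4/3.
So (m − 5)/(b − 1) = 4/3, i.e. (m − 5) = (4/3)·(b − 1).
Rewrite the budget in excess-of-subsistence terms: 5·(b − 1) + 3.75·(m − 5) = 83.75 − 5·1 − 3.75·5 = 60.
Substituting, 10·(b − 1) = 60, so b − 1 = 6 and b* = 7.
Then m − 5 = (4/3)·6 = 8, so m* = 13.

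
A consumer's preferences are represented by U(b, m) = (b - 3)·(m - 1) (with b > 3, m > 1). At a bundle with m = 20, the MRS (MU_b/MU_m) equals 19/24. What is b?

MU_b = (m−1), MU_m = (b−3).
MRS = (m−1)/(b−3).
Substitute m = 20: MRS = 19/(b − 3). Setting this equal to 19/24 gives b − 3 = 19/(19/24) = 24, so b = 27.

b = 27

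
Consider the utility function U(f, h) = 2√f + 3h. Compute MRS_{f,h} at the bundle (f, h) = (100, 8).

MU_f = 2/(2√f), MU_h = 3.
MRS = 2/(2√f) ÷ 3.
At (100, 8): MRS = 1/30.
The indifference curve has slope −1/30 at this bundle.

MRS = 1/30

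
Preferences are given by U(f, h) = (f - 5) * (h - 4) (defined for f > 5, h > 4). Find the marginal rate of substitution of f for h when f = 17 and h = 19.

MRS = 1.25

MU_f = (h−4), MU_h = (f−5).
MRS = (h−4)/(f−5).
At (17, 19): MRS = 1.25.
The indifference curve has slope −1.25 at this bundle.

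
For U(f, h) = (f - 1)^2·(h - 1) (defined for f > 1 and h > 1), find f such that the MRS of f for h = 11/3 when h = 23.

MU_f = 2·(f−1)·(h−1), MU_h = (f−1)^2.
MRS = (2/1)·(h−1)/(f−1).
Substitute h = 23: MRS = 44/(f − 1). Setting this equal to 11/3 gives f − 1 = 44/(11/3) = 12, so f = 13.

f = 13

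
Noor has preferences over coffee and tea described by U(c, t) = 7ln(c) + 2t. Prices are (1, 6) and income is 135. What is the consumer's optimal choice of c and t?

c* = 21, t* = 19

MU_c = 7/c, MU_t = 2.
MRS = 7/c ÷ 2.
Tangency: set MRS = p_c/p_t = 1/6.
MRS depends only on c: 3.5/c = 1/6 ⇒ c* = 3.5/(1/6) = 21.
From the budget, 6·t = 135 − 1·21 = 114, so t* = 19.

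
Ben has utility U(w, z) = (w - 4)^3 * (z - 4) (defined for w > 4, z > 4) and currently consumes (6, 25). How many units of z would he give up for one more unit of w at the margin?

MRS = 31.5

MU_w = 3·(w−4)^2·(z−4), MU_z = (w−4)^3.
MRS = (3/1)·(z−4)/(w−4).
At (6, 25): MRS = 31.5.
The indifference curve has slope −31.5 at this bundle.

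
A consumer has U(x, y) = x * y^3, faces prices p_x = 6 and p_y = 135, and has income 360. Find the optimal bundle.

MU_x = y^3 and MU_y = 3·x·y^2.
MRS = MU_x/MU_y = (1/3)·y/x.
Tangency: set MRS = p_x/p_y = 6/135 = 2/45.
So (1/3)·y/x = 2/45, i.e. y = (2/15)·x.
Substitute into the budget 6·x + 135·y = 360: 24·x = 360, so x* = 15.
Then y* = (2/15)·15 = 2.

x* = 15, y* = 2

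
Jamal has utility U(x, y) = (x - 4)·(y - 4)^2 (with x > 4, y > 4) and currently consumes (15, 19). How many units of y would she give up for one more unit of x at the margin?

MU_x = (y−4)^2, MU_y = 2·(x−4)·(y−4).
MRS = (1/2)·(y−4)/(x−4).
At (15, 19): MRS = 15/22.
So at (15, 19) the consumer would give up 15/22 units of y for one more unit of x.

MRS = 15/22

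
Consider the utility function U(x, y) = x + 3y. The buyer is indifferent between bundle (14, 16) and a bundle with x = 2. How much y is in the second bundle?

y = 20

U(14, 16) = 62.
Set U(2, y) = 62 and solve.
2 + 3y = 62 ⇒ 3y = 60 ⇒ y = 20.
Check: U(2, 20) = 62.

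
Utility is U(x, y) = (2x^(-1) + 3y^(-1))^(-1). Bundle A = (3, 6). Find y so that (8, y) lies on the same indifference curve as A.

y = 36/11

U depends on (x, y) only through S = 2x^(-1) + 3y^(-1), so equal utility means equal S. At (3, 6): S = 7/6.
With x = 8: 2·8^(-1) = 0.25, so 3y^(-1) = 7/6 − 0.25 = 11/12, i.e. y^(-1) = 11/36.
Hence y = 1/(11/36) = 36/11.
Check: U(8, 36/11) = 0.8571.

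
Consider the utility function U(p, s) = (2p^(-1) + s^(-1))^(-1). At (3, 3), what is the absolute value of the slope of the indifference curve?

For CES with ρ = -1, MRS = (2/1)·(s/p)^2.
At (3, 3): MRS = 2.
So at (3, 3) the consumer would give up 2 units of s for one more unit of p.

MRS = 2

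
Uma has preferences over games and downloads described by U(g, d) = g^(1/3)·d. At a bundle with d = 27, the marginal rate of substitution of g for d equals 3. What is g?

g = 3

MU_g = 1/3·g^(-2/3)·d and MU_d = g^(1/3).
MRS = MU_g/MU_d = (1/3)·d/g.
Substitute d = 27: MRS = 9/g. Setting 9/g = 3 gives g = 9/3 = 3.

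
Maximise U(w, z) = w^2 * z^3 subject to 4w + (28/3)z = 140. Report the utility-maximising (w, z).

MU_w = 2·w·z^3 and MU_z = 3·w^2·z^2.
MRS = MU_w/MU_z = (2/3)·z/w.
Tangency: set MRS = p_w/p_z = 4/(28/3) = 3/7.
So (2/3)·z/w = 3/7, i.e. z = (9/14)·w.
Substitute into the budget 4·w + (28/3)·z = 140: 10·w = 140, so w* = 14.
Then z* = (9/14)·14 = 9.

w* = 14, z* = 9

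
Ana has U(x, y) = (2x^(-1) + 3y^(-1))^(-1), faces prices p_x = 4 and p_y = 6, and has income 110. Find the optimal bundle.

x* = 11, y* = 11

For CES with ρ = -1, MRS = (2/3)·(y/x)^2.
Tangency: set MRS = p_x/p_y = 4/6 = 2/3.
So (y/x)^2 = 1; taking the square root, y/x = 1, i.e. y = x.
Substitute into the budget 4·x + 6·y = 110: 10·x = 110, so x* = 11 and y* = 11.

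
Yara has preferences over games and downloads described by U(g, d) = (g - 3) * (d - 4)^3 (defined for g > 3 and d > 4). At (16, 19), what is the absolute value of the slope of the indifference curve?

MU_g = (d−4)^3, MU_d = 3·(g−3)·(d−4)^2.
MRS = (1/3)·(d−4)/(g−3).
At (16, 19): MRS = 5/13.
That is, one extra unit of g is worth 5/13 units of d at the margin.

MRS = 5/13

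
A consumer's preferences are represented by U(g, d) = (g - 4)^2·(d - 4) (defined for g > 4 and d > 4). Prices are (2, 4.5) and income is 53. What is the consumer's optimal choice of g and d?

MU_g = 2·(g−4)·(d−4), MU_d = (g−4)^2.
MRS = (2/1)·(d−4)/(g−4).
Tangency: set MRS = p_g/p_d = 2/4.5 = 4/9.
So (2/1)·(d − 4)/(g − 4) = 4/9, i.e. (d − 4) = (2/9)·(g − 4).
Rewrite the budget in excess-of-subsistence terms: 2·(g − 4) + 4.5·(d − 4) = 53 − 2·4 − 4.5·4 = 27.
Substituting, 3·(g − 4) = 27, so g − 4 = 9 and g* = 13.
Then d − 4 = (2/9)·9 = 2, so d* = 6.

g* = 13, d* = 6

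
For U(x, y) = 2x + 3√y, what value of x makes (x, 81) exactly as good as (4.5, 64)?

x = 3

U(4.5, 64) = 33.
Set U(x, 81) = 33 and solve.
With y = 81: √81 = 9, so 2x = 33 − 3·9 = 6 and x = 3.
Check: U(3, 81) = 33.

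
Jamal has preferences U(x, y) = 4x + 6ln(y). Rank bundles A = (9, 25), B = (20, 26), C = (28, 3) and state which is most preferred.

Bundle C

Evaluate utility at each bundle:
U(A) = 55.313.
U(B) = 99.549.
U(C) = 118.592.
Highest utility is C, so C ≻ B ≻ A.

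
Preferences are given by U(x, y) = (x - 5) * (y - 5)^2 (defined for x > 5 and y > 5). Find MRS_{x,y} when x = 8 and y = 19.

MU_x = (y−5)^2, MU_y = 2·(x−5)·(y−5).
MRS = (1/2)·(y−5)/(x−5).
At (8, 19): MRS = 7/3.
The indifference curve has slope −7/3 at this bundle.

MRS = 7/3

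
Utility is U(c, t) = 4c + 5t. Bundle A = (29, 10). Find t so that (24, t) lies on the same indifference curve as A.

U(29, 10) = 166.
Set U(24, t) = 166 and solve.
4·24 + 5t = 166 ⇒ 5t = 70 ⇒ t = 14.
Check: U(24, 14) = 166.

t = 14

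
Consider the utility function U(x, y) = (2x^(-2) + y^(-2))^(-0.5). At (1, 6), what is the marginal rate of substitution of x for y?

MRS = 432

For CES with ρ = -2, MRS = (2/1)·(y/x)^3.
At (1, 6): MRS = 432.
The indifference curve has slope −432 at this bundle.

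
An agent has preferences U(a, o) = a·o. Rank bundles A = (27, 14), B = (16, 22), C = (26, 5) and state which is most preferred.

Bundle A

Evaluate utility at each bundle:
U(A) = 378.
U(B) = 352.
U(C) = 130.
Highest utility is A, so A ≻ B ≻ C.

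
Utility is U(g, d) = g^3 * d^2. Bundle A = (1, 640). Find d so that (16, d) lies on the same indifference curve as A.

d = 10

U(1, 640) = 409600.
Set U(16, d) = 409600 and solve.
With g = 16: 16^3 = 4096, so d^2 = 409600/4096 = 100; taking the square root, d = 10.
Check: U(16, 10) = 409600.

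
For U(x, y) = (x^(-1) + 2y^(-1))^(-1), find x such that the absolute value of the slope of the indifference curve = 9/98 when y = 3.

x = 7

For CES with ρ = -1, MRS = (1/2)·(y/x)^2.
Setting (1/2)·(3/x)^2 = 9/98 gives (3/x)^2 = 9/49, so 3/x = 3/7 and x = 7.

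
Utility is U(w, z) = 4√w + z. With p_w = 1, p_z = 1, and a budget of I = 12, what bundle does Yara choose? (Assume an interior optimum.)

w* = 4, z* = 8

MU_w = 4/(2√w), MU_z = 1.
MRS = 4/(2√w) ÷ 1.
Tangency: set MRS = p_w/p_z = 1/1 = 1.
MRS depends only on w: 2/√w = 1 ⇒ √w = 2/1 = 2 ⇒ w* = 4.
From the budget, 1·z = 12 − 1·4 = 8, so z* = 8.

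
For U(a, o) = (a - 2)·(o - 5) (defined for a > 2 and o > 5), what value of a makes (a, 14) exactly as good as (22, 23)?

a = 42

U(22, 23) = 360.
Set U(a, 14) = 360 and solve.
With o = 14: (14 − 5) = 9, so (a − 2) = 360/9 = 40.
So a = 2 + 40 = 42.
Check: U(42, 14) = 360.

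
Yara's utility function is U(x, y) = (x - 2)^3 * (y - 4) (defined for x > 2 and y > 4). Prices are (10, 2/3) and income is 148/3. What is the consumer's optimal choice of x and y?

x* = 4, y* = 14

MU_x = 3·(x−2)^2·(y−4), MU_y = (x−2)^3.
MRS = (3/1)·(y−4)/(x−2).
Tangency: set MRS = p_x/p_y = 10/(2/3) = 15.
So (3/1)·(y − 4)/(x − 2) = 15, i.e. (y − 4) = 5·(x − 2).
Rewrite the budget in excess-of-subsistence terms: 10·(x − 2) + (2/3)·(y − 4) = 148/3 − 10·2 − (2/3)·4 = 80/3.
Substituting, (40/3)·(x − 2) = 80/3, so x − 2 = 2 and x* = 4.
Then y − 4 = 5·2 = 10, so y* = 14.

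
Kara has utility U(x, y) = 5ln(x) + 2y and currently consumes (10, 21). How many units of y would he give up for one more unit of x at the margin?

MU_x = 5/x, MU_y = 2.
MRS = 5/x ÷ 2.
At (10, 21): MRS = 0.25.
The indifference curve has slope −0.25 at this bundle.

MRS = 0.25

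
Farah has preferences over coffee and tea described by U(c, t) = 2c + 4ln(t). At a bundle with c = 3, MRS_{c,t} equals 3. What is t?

t = 6

MU_c = 2, MU_t = 4/t.
MRS = 2 ÷ (4/t).
MRS depends only on t: 0.5·t = 3 ⇒ t = 3/0.5 = 6.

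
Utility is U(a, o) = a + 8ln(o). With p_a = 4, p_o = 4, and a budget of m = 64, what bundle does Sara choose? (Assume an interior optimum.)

MU_a = 1, MU_o = 8/o.
MRS = 1 ÷ (8/o).
Tangency: set MRS = p_a/p_o = 4/4 = 1.
MRS depends only on o: 0.125·o = 1 ⇒ o* = 1/0.125 = 8.
From the budget, 4·a = 64 − 4·8 = 32, so a* = 8.

a* = 8, o* = 8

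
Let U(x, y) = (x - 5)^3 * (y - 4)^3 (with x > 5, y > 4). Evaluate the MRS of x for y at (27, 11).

MRS = 7/22

MU_x = 3·(x−5)^2·(y−4)^3, MU_y = 3·(x−5)^3·(y−4)^2.
MRS = (y−4)/(x−5).
At (27, 11): MRS = 7/22.
The indifference curve has slope −7/22 at this bundle.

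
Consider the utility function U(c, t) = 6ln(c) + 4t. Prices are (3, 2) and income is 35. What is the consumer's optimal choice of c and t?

c* = 1, t* = 16

MU_c = 6/c, MU_t = 4.
MRS = 6/c ÷ 4.
Tangency: set MRS = p_c/p_t = 3/2 = 1.5.
MRS depends only on c: 1.5/c = 1.5 ⇒ c* = 1.5/1.5 = 1.
From the budget, 2·t = 35 − 3·1 = 32, so t* = 16.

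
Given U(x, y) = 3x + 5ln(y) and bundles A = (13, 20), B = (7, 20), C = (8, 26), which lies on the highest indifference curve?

Evaluate utility at each bundle:
U(A) = 53.979.
U(B) = 35.979.
U(C) = 40.290.
Highest utility is A, so A ≻ C ≻ B.

Bundle A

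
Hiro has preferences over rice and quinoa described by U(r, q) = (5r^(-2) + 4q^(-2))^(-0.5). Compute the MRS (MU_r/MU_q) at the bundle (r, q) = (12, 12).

MRS = 1.25

For CES with ρ = -2, MRS = (5/4)·(q/r)^3.
At (12, 12): MRS = 1.25.
So at (12, 12) the consumer would give up 1.25 units of q for one more unit of r.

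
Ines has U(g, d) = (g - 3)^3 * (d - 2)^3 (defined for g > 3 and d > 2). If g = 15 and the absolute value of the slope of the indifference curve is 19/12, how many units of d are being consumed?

d = 21

MU_g = 3·(g−3)^2·(d−2)^3, MU_d = 3·(g−3)^3·(d−2)^2.
MRS = (d−2)/(g−3).
Substitute g = 15: MRS = (d − 2)/12. Setting this equal to 19/12 gives d − 2 = (19/12)·12 = 19, so d = 21.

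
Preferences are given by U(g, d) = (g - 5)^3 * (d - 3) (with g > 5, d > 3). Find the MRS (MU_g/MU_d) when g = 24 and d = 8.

MRS = 15/19

MU_g = 3·(g−5)^2·(d−3), MU_d = (g−5)^3.
MRS = (3/1)·(d−3)/(g−5).
At (24, 8): MRS = 15/19.
The indifference curve has slope −15/19 at this bundle.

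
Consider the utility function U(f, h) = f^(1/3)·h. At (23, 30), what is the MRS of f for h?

MRS = 10/23

MU_f = 1/3·f^(-2/3)·h and MU_h = f^(1/3).
MRS = MU_f/MU_h = (1/3)·h/f.
At (23, 30): MRS = 10/23.
So at (23, 30) the consumer would give up 10/23 units of h for one more unit of f.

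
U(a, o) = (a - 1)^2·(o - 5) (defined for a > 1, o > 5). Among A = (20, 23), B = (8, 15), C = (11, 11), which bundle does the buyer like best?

Evaluate utility at each bundle:
U(A) = 6498.
U(B) = 490.
U(C) = 600.
Highest utility is A, so A ≻ C ≻ B.

Bundle A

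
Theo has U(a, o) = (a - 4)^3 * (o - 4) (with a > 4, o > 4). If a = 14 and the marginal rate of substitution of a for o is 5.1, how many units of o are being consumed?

o = 21

MU_a = 3·(a−4)^2·(o−4), MU_o = (a−4)^3.
MRS = (3/1)·(o−4)/(a−4).
Substitute a = 14: MRS = (o − 4)/(10/3). Setting this equal to 5.1 gives o − 4 = 5.1·(10/3) = 17, so o = 21.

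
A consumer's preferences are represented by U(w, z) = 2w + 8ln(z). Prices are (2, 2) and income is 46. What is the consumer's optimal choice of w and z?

MU_w = 2, MU_z = 8/z.
MRS = 2 ÷ (8/z).
Tangency: set MRS = p_w/p_z = 2/2 = 1.
MRS depends only on z: 0.25·z = 1 ⇒ z* = 1/0.25 = 4.
From the budget, 2·w = 46 − 2·4 = 38, so w* = 19.

w* = 19, z* = 4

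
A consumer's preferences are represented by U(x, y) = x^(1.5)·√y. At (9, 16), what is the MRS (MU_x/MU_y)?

MU_x = 1.5·√x·√y and MU_y = 0.5·x^(1.5)·y^(-0.5).
MRS = MU_x/MU_y = (3)·y/x.
At (9, 16): MRS = 16/3.
So at (9, 16) the consumer would give up 16/3 units of y for one more unit of x.

MRS = 16/3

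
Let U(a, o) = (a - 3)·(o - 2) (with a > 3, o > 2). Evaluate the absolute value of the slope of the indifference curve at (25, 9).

MU_a = (o−2), MU_o = (a−3).
MRS = (o−2)/(a−3).
At (25, 9): MRS = 7/22.
The indifference curve has slope −7/22 at this bundle.

MRS = 7/22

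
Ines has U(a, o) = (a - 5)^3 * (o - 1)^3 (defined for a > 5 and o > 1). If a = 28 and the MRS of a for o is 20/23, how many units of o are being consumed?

MU_a = 3·(a−5)^2·(o−1)^3, MU_o = 3·(a−5)^3·(o−1)^2.
MRS = (o−1)/(a−5).
Substitute a = 28: MRS = (o − 1)/23. Setting this equal to 20/23 gives o − 1 = (20/23)·23 = 20, so o = 21.

o = 21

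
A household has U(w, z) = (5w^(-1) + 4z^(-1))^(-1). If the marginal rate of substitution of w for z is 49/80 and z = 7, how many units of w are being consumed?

For CES with ρ = -1, MRS = (5/4)·(z/w)^2.
Setting (5/4)·(7/w)^2 = 49/80 gives (7/w)^2 = 49/100, so 7/w = 0.7 and w = 10.

w = 10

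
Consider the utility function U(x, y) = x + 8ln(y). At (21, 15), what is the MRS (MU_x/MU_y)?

MRS = 1.875

MU_x = 1, MU_y = 8/y.
MRS = 1 ÷ (8/y).
At (21, 15): MRS = 1.875.
The indifference curve has slope −1.875 at this bundle.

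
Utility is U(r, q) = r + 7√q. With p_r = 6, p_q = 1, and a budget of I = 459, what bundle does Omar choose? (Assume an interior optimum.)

MU_r = 1, MU_q = 7/(2√q).
MRS = 1 ÷ (7/(2√q)).
Tangency: set MRS = p_r/p_q = 6/1 = 6.
MRS depends only on q: (2/7)·√q = 6 ⇒ √q = 6/(2/7) = 21 ⇒ q* = 441.
From the budget, 6·r = 459 − 1·441 = 18, so r* = 3.

r* = 3, q* = 441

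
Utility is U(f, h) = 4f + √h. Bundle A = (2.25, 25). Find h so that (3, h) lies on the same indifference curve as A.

U(2.25, 25) = 14.
Set U(3, h) = 14 and solve.
With f = 3: √h = 14 − 4·3 = 2, so √h = 2 and h = 4.
Check: U(3, 4) = 14.

h = 4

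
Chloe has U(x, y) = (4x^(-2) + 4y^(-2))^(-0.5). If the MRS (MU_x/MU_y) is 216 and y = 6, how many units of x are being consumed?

x = 1

For CES with ρ = -2, MRS = (y/x)^3.
Setting (6/x)^3 = 216 gives 6/x = 6 and x = 1.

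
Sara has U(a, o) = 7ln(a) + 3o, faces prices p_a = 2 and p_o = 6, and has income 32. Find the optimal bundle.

MU_a = 7/a, MU_o = 3.
MRS = 7/a ÷ 3.
Tangency: set MRS = p_a/p_o = 2/6 = 1/3.
MRS depends only on a: (7/3)/a = 1/3 ⇒ a* = (7/3)/(1/3) = 7.
From the budget, 6·o = 32 − 2·7 = 18, so o* = 3.

a* = 7, o* = 3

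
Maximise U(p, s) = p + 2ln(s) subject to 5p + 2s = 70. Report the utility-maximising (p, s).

p* = 12, s* = 5

MU_p = 1, MU_s = 2/s.
MRS = 1 ÷ (2/s).
Tangency: set MRS = p_p/p_s = 5/2 = 2.5.
MRS depends only on s: 0.5·s = 2.5 ⇒ s* = 2.5/0.5 = 5.
From the budget, 5·p = 70 − 2·5 = 60, so p* = 12.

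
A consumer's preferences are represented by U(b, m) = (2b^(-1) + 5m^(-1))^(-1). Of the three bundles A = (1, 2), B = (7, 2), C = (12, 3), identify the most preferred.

Evaluate utility at each bundle:
U(A) = 0.222.
U(B) = 0.359.
U(C) = 0.545.
Highest utility is C, so C ≻ B ≻ A.

Bundle C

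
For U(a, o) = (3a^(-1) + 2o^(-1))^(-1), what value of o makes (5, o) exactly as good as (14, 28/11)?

U depends on (a, o) only through S = 3a^(-1) + 2o^(-1), so equal utility means equal S. At (14, 28/11): S = 1.
With a = 5: 3·5^(-1) = 0.6, so 2o^(-1) = 1 − 0.6 = 0.4, i.e. o^(-1) = 0.2.
Hence o = 1/0.2 = 5.
Check: U(5, 5) = 1.

o = 5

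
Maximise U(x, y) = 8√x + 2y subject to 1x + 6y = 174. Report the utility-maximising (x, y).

MU_x = 8/(2√x), MU_y = 2.
MRS = 8/(2√x) ÷ 2.
Tangency: set MRS = p_x/p_y = 1/6.
MRS depends only on x: 2/√x = 1/6 ⇒ √x = 2/(1/6) = 12 ⇒ x* = 144.
From the budget, 6·y = 174 − 1·144 = 30, so y* = 5.

x* = 144, y* = 5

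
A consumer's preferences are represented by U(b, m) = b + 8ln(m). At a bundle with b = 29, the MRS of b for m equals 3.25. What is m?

MU_b = 1, MU_m = 8/m.
MRS = 1 ÷ (8/m).
MRS depends only on m: 0.125·m = 3.25 ⇒ m = 3.25/0.125 = 26.

m = 26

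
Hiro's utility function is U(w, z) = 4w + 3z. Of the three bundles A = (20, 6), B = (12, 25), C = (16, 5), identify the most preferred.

Evaluate utility at each bundle:
U(A) = 98.
U(B) = 123.
U(C) = 79.
Highest utility is B, so B ≻ A ≻ C.

Bundle B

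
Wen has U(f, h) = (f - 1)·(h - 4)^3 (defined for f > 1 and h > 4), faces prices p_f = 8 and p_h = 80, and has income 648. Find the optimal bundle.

f* = 11, h* = 7

MU_f = (h−4)^3, MU_h = 3·(f−1)·(h−4)^2.
MRS = (1/3)·(h−4)/(f−1).
Tangency: set MRS = p_f/p_h = 8/80 = 0.1.
So (1/3)·(h − 4)/(f − 1) = 0.1, i.e. (h − 4) = 0.3·(f − 1).
Rewrite the budget in excess-of-subsistence terms: 8·(f − 1) + 80·(h − 4) = 648 − 8·1 − 80·4 = 320.
Substituting, 32·(f − 1) = 320, so f − 1 = 10 and f* = 11.
Then h − 4 = 0.3·10 = 3, so h* = 7.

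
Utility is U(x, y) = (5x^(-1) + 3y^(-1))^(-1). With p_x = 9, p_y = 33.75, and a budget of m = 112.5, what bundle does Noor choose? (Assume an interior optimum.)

For CES with ρ = -1, MRS = (5/3)·(y/x)^2.
Tangency: set MRS = p_x/p_y = 9/33.75 = 4/15.
So (y/x)^2 = 4/25; taking the square root, y/x = 0.4, i.e. y = 0.4·x.
Substitute into the budget 9·x + 33.75·y = 112.5: 22.5·x = 112.5, so x* = 5 and y* = 0.4·5 = 2.

x* = 5, y* = 2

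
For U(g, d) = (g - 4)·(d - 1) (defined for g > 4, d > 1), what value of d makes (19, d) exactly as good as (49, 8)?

d = 22

U(49, 8) = 315.
Set U(19, d) = 315 and solve.
With g = 19: (19 − 4) = 15, so (d − 1) = 315/15 = 21.
So d = 1 + 21 = 22.
Check: U(19, 22) = 315.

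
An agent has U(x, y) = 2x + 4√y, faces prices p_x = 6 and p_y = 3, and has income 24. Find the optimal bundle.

MU_x = 2, MU_y = 4/(2√y).
MRS = 2 ÷ (4/(2√y)).
Tangency: set MRS = p_x/p_y = 6/3 = 2.
MRS depends only on y: √y = 2 ⇒ √y = 2 ⇒ y* = 4.
From the budget, 6·x = 24 − 3·4 = 12, so x* = 2.

x* = 2, y* = 4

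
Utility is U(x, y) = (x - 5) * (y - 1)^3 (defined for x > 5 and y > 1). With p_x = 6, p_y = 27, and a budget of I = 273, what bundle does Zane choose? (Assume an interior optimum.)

MU_x = (y−1)^3, MU_y = 3·(x−5)·(y−1)^2.
MRS = (1/3)·(y−1)/(x−5).
Tangency: set MRS = p_x/p_y = 6/27 = 2/9.
So (1/3)·(y − 1)/(x − 5) = 2/9, i.e. (y − 1) = (2/3)·(x − 5).
Rewrite the budget in excess-of-subsistence terms: 6·(x − 5) + 27·(y − 1) = 273 − 6·5 − 27·1 = 216.
Substituting, 24·(x − 5) = 216, so x − 5 = 9 and x* = 14.
Then y − 1 = (2/3)·9 = 6, so y* = 7.

x* = 14, y* = 7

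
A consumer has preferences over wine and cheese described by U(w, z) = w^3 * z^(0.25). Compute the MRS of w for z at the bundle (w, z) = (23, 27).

MU_w = 3·w^2·z^(0.25) and MU_z = 0.25·w^3·z^(-0.75).
MRS = MU_w/MU_z = (12)·z/w.
At (23, 27): MRS = 324/23.
The indifference curve has slope −324/23 at this bundle.

MRS = 324/23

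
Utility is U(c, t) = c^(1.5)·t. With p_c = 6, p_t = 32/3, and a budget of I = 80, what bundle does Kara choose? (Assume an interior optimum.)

c* = 8, t* = 3

MU_c = 1.5·√c·t and MU_t = c^(1.5).
MRS = MU_c/MU_t = (1.5)·t/c.
Tangency: set MRS = p_c/p_t = 6/(32/3) = 9/16.
So (1.5)·t/c = 9/16, i.e. t = 0.375·c.
Substitute into the budget 6·c + (32/3)·t = 80: 10·c = 80, so c* = 8.
Then t* = 0.375·8 = 3.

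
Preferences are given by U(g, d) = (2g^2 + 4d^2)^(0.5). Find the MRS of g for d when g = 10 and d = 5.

For CES with ρ = 2, MRS = (2/4)·(d/g)^(-1).
At (10, 5): MRS = 1.
That is, one extra unit of g is worth 1 units of d at the margin.

MRS = 1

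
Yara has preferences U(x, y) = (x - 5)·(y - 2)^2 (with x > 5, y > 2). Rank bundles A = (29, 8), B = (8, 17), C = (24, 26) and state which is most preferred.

Evaluate utility at each bundle:
U(A) = 864.
U(B) = 675.
U(C) = 10944.
Highest utility is C, so C ≻ A ≻ B.

Bundle C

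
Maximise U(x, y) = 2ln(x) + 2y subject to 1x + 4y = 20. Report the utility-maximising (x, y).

MU_x = 2/x, MU_y = 2.
MRS = 2/x ÷ 2.
Tangency: set MRS = p_x/p_y = 1/4 = 0.25.
MRS depends only on x: 1/x = 0.25 ⇒ x* = 1/0.25 = 4.
From the budget, 4·y = 20 − 1·4 = 16, so y* = 4.

x* = 4, y* = 4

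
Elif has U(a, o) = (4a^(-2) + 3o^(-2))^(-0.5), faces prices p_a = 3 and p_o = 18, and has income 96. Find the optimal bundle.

For CES with ρ = -2, MRS = (4/3)·(o/a)^3.
Tangency: set MRS = p_a/p_o = 3/18 = 1/6.
So (o/a)^3 = 0.125; taking the cube root, o/a = 0.5, i.e. o = 0.5·a.
Substitute into the budget 3·a + 18·o = 96: 12·a = 96, so a* = 8 and o* = 0.5·8 = 4.

a* = 8, o* = 4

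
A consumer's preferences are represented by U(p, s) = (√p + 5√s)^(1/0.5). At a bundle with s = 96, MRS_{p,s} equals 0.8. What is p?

p = 6

For CES with ρ = 0.5, MRS = (1/5)·√(s/p).
Setting (1/5)·√(96/p) = 0.8 gives √(96/p) = 4, so 96/p = 16 and p = 6.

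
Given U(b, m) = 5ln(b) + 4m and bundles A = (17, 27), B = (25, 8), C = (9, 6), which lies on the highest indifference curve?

Bundle A

Evaluate utility at each bundle:
U(A) = 122.166.
U(B) = 48.094.
U(C) = 34.986.
Highest utility is A, so A ≻ B ≻ C.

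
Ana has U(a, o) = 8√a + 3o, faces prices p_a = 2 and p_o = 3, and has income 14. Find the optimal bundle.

a* = 4, o* = 2

MU_a = 8/(2√a), MU_o = 3.
MRS = 8/(2√a) ÷ 3.
Tangency: set MRS = p_a/p_o = 2/3.
MRS depends only on a: (4/3)/√a = 2/3 ⇒ √a = (4/3)/(2/3) = 2 ⇒ a* = 4.
From the budget, 3·o = 14 − 2·4 = 6, so o* = 2.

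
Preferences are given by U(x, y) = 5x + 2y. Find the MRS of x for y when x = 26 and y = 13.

MRS = 2.5

MU_x = 5, MU_y = 2, so MRS = 5/2 = 2.5 at every bundle.
At (26, 13): MRS = 2.5.
That is, one extra unit of x is worth 2.5 units of y at the margin.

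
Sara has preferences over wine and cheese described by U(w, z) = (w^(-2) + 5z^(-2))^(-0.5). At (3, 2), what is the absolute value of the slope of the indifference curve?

For CES with ρ = -2, MRS = (1/5)·(z/w)^3.
At (3, 2): MRS = 8/135.
The indifference curve has slope −8/135 at this bundle.

MRS = 8/135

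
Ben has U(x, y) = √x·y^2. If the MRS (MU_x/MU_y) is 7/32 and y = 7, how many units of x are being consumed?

MU_x = 0.5·x^(-0.5)·y^2 and MU_y = 2·√x·y.
MRS = MU_x/MU_y = (0.25)·y/x.
Substitute y = 7: MRS = 1.75/x. Setting 1.75/x = 7/32 gives x = 1.75/(7/32) = 8.

x = 8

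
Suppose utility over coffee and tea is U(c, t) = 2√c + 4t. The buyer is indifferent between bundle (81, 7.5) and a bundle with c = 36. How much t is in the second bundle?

t = 9

U(81, 7.5) = 48.
Set U(36, t) = 48 and solve.
With c = 36: √36 = 6, so 4t = 48 − 2·6 = 36 and t = 9.
Check: U(36, 9) = 48.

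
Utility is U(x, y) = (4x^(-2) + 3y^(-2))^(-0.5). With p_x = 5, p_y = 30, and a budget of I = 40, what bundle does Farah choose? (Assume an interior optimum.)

x* = 2, y* = 1

For CES with ρ = -2, MRS = (4/3)·(y/x)^3.
Tangency: set MRS = p_x/p_y = 5/30 = 1/6.
So (y/x)^3 = 0.125; taking the cube root, y/x = 0.5, i.e. y = 0.5·x.
Substitute into the budget 5·x + 30·y = 40: 20·x = 40, so x* = 2 and y* = 0.5·2 = 1.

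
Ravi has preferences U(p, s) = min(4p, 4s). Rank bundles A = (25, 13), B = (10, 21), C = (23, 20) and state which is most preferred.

Evaluate utility at each bundle:
U(A) = 52.
U(B) = 40.
U(C) = 80.
Highest utility is C, so C ≻ A ≻ B.

Bundle C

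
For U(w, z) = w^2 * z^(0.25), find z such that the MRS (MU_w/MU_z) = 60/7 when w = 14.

z = 15

MU_w = 2·w·z^(0.25) and MU_z = 0.25·w^2·z^(-0.75).
MRS = MU_w/MU_z = (8)·z/w.
Substitute w = 14: MRS = z/1.75. Setting z/1.75 = 60/7 gives z = (60/7)·1.75 = 15.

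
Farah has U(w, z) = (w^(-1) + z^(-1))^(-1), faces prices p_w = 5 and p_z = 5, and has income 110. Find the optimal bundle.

w* = 11, z* = 11

For CES with ρ = -1, MRS = (z/w)^2.
Tangency: set MRS = p_w/p_z = 5/5 = 1.
So (z/w)^2 = 1; taking the square root, z/w = 1, i.e. z = w.
Substitute into the budget 5·w + 5·z = 110: 10·w = 110, so w* = 11 and z* = 11.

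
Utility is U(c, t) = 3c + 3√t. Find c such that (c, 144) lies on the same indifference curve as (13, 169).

U(13, 169) = 78.
Set U(c, 144) = 78 and solve.
With t = 144: √144 = 12, so 3c = 78 − 3·12 = 42 and c = 14.
Check: U(14, 144) = 78.

c = 14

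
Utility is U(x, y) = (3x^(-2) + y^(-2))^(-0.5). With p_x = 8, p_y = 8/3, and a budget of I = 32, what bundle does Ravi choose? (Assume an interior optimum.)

x* = 3, y* = 3

For CES with ρ = -2, MRS = (3/1)·(y/x)^3.
Tangency: set MRS = p_x/p_y = 8/(8/3) = 3.
So (y/x)^3 = 1; taking the cube root, y/x = 1, i.e. y = x.
Substitute into the budget 8·x + (8/3)·y = 32: (32/3)·x = 32, so x* = 3 and y* = 3.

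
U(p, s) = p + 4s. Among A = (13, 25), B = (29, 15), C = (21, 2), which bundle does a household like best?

Evaluate utility at each bundle:
U(A) = 113.
U(B) = 89.
U(C) = 29.
Highest utility is A, so A ≻ B ≻ C.

Bundle A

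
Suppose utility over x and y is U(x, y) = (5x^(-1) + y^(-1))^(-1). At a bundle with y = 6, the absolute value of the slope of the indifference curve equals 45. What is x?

For CES with ρ = -1, MRS = (5/1)·(y/x)^2.
Setting (5/1)·(6/x)^2 = 45 gives (6/x)^2 = 9, so 6/x = 3 and x = 2.

x = 2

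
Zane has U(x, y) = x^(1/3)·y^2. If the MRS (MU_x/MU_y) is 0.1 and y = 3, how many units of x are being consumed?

MU_x = 1/3·x^(-2/3)·y^2 and MU_y = 2·x^(1/3)·y.
MRS = MU_x/MU_y = (1/6)·y/x.
Substitute y = 3: MRS = 0.5/x. Setting 0.5/x = 0.1 gives x = 0.5/0.1 = 5.

x = 5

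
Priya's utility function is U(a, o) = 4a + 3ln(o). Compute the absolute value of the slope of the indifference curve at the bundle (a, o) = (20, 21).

MU_a = 4, MU_o = 3/o.
MRS = 4 ÷ (3/o).
At (20, 21): MRS = 28.
That is, one extra unit of a is worth 28 units of o at the margin.

MRS = 28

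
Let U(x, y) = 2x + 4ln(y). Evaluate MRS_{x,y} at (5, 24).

MU_x = 2, MU_y = 4/y.
MRS = 2 ÷ (4/y).
At (5, 24): MRS = 12.
That is, one extra unit of x is worth 12 units of y at the margin.

MRS = 12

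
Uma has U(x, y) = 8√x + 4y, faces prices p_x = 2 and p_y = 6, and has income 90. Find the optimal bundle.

x* = 9, y* = 12

MU_x = 8/(2√x), MU_y = 4.
MRS = 8/(2√x) ÷ 4.
Tangency: set MRS = p_x/p_y = 2/6 = 1/3.
MRS depends only on x: 1/√x = 1/3 ⇒ √x = 1/(1/3) = 3 ⇒ x* = 9.
From the budget, 6·y = 90 − 2·9 = 72, so y* = 12.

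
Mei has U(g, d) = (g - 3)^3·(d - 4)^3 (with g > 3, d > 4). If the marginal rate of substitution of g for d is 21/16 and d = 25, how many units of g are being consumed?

g = 19

MU_g = 3·(g−3)^2·(d−4)^3, MU_d = 3·(g−3)^3·(d−4)^2.
MRS = (d−4)/(g−3).
Substitute d = 25: MRS = 21/(g − 3). Setting this equal to 21/16 gives g − 3 = 21/(21/16) = 16, so g = 19.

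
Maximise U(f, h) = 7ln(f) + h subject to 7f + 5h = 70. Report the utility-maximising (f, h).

MU_f = 7/f, MU_h = 1.
MRS = 7/f ÷ 1.
Tangency: set MRS = p_f/p_h = 7/5 = 1.4.
MRS depends only on f: 7/f = 1.4 ⇒ f* = 7/1.4 = 5.
From the budget, 5·h = 70 − 7·5 = 35, so h* = 7.

f* = 5, h* = 7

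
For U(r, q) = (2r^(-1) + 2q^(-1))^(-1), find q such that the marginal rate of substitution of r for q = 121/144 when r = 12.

q = 11

For CES with ρ = -1, MRS = (q/r)^2.
Setting (q/12)^2 = 121/144 gives q/12 = 11/12 and q = 11.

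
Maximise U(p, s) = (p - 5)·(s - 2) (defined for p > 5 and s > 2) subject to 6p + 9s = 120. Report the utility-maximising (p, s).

p* = 11, s* = 6

MU_p = (s−2), MU_s = (p−5).
MRS = (s−2)/(p−5).
Tangency: set MRS = p_p/p_s = 6/9 = 2/3.
So (s − 2)/(p − 5) = 2/3, i.e. (s − 2) = (2/3)·(p − 5).
Rewrite the budget in excess-of-subsistence terms: 6·(p − 5) + 9·(s − 2) = 120 − 6·5 − 9·2 = 72.
Substituting, 12·(p − 5) = 72, so p − 5 = 6 and p* = 11.
Then s − 2 = (2/3)·6 = 4, so s* = 6.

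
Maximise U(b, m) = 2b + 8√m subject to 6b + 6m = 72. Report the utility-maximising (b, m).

b* = 8, m* = 4

MU_b = 2, MU_m = 8/(2√m).
MRS = 2 ÷ (8/(2√m)).
Tangency: set MRS = p_b/p_m = 6/6 = 1.
MRS depends only on m: 0.5·√m = 1 ⇒ √m = 1/0.5 = 2 ⇒ m* = 4.
From the budget, 6·b = 72 − 6·4 = 48, so b* = 8.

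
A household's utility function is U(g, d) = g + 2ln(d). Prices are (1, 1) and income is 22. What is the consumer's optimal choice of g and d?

g* = 20, d* = 2

MU_g = 1, MU_d = 2/d.
MRS = 1 ÷ (2/d).
Tangency: set MRS = p_g/p_d = 1/1 = 1.
MRS depends only on d: 0.5·d = 1 ⇒ d* = 1/0.5 = 2.
From the budget, 1·g = 22 − 1·2 = 20, so g* = 20.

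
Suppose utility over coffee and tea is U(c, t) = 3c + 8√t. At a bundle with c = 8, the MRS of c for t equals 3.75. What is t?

MU_c = 3, MU_t = 8/(2√t).
MRS = 3 ÷ (8/(2√t)).
MRS depends only on t: 0.75·√t = 3.75 ⇒ √t = 3.75/0.75 = 5 ⇒ t = 25.

t = 25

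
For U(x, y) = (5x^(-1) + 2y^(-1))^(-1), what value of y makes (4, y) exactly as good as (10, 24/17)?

U depends on (x, y) only through S = 5x^(-1) + 2y^(-1), so equal utility means equal S. At (10, 24/17): S = 23/12.
With x = 4: 5·4^(-1) = 1.25, so 2y^(-1) = 23/12 − 1.25 = 2/3, i.e. y^(-1) = 1/3.
Hence y = 1/(1/3) = 3.
Check: U(4, 3) = 0.5217.

y = 3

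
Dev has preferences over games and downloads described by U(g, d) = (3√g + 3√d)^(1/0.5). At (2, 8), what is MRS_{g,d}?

MRS = 2

For CES with ρ = 0.5, MRS = √(d/g).
At (2, 8): MRS = 2.
The indifference curve has slope −2 at this bundle.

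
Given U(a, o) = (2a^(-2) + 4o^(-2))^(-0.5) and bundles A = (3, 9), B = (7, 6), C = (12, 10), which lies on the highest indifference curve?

Evaluate utility at each bundle:
U(A) = 1.919.
U(B) = 2.566.
U(C) = 4.308.
Highest utility is C, so C ≻ B ≻ A.

Bundle C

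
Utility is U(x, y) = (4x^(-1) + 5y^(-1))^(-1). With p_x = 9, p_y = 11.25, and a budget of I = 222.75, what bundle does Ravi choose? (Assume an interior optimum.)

For CES with ρ = -1, MRS = (4/5)·(y/x)^2.
Tangency: set MRS = p_x/p_y = 9/11.25 = 0.8.
So (y/x)^2 = 1; taking the square root, y/x = 1, i.e. y = x.
Substitute into the budget 9·x + 11.25·y = 222.75: 20.25·x = 222.75, so x* = 11 and y* = 11.

x* = 11, y* = 11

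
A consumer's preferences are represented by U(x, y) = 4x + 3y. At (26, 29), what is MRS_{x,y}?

MU_x = 4, MU_y = 3, so MRS = 4/3 at every bundle.
At (26, 29): MRS = 4/3.
The indifference curve has slope −4/3 at this bundle.

MRS = 4/3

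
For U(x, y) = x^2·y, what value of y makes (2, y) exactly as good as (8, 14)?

U(8, 14) = 896.
Set U(2, y) = 896 and solve.
With x = 2: 2^2 = 4, so y = 896/4 = 224.
Check: U(2, 224) = 896.

y = 224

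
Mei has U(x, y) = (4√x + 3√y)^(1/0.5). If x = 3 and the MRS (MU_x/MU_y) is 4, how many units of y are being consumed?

For CES with ρ = 0.5, MRS = (4/3)·√(y/x).
Setting (4/3)·√(y/3) = 4 gives √(y/3) = 3, so y/3 = 9 and y = 27.

y = 27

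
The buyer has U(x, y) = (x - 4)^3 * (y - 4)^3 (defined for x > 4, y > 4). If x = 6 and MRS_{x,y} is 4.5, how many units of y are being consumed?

MU_x = 3·(x−4)^2·(y−4)^3, MU_y = 3·(x−4)^3·(y−4)^2.
MRS = (y−4)/(x−4).
Substitute x = 6: MRS = (y − 4)/2. Setting this equal to 4.5 gives y − 4 = 4.5·2 = 9, so y = 13.

y = 13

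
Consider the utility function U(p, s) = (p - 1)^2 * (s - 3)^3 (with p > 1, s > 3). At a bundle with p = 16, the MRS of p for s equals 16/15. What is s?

MU_p = 2·(p−1)·(s−3)^3, MU_s = 3·(p−1)^2·(s−3)^2.
MRS = (2/3)·(s−3)/(p−1).
Substitute p = 16: MRS = (s − 3)/22.5. Setting this equal to 16/15 gives s − 3 = (16/15)·22.5 = 24, so s = 27.

s = 27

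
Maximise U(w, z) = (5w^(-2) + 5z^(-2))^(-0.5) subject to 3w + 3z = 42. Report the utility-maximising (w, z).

For CES with ρ = -2, MRS = (z/w)^3.
Tangency: set MRS = p_w/p_z = 3/3 = 1.
So (z/w)^3 = 1; taking the cube root, z/w = 1, i.e. z = w.
Substitute into the budget 3·w + 3·z = 42: 6·w = 42, so w* = 7 and z* = 7.

w* = 7, z* = 7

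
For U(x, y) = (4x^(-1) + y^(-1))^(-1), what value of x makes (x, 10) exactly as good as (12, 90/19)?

x = 9

U depends on (x, y) only through S = 4x^(-1) + y^(-1), so equal utility means equal S. At (12, 90/19): S = 49/90.
With y = 10: 10^(-1) = 0.1, so 4x^(-1) = 49/90 − 0.1 = 4/9, i.e. x^(-1) = 1/9.
Hence x = 1/(1/9) = 9.
Check: U(9, 10) = 1.8367.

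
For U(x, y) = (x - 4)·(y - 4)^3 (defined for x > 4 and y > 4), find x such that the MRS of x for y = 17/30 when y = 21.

MU_x = (y−4)^3, MU_y = 3·(x−4)·(y−4)^2.
MRS = (1/3)·(y−4)/(x−4).
Substitute y = 21: MRS = (17/3)/(x − 4). Setting this equal to 17/30 gives x − 4 = (17/3)/(17/30) = 10, so x = 14.

x = 14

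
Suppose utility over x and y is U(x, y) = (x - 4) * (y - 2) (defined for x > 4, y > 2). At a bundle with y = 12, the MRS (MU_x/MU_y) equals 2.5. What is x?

MU_x = (y−2), MU_y = (x−4).
MRS = (y−2)/(x−4).
Substitute y = 12: MRS = 10/(x − 4). Setting this equal to 2.5 gives x − 4 = 10/2.5 = 4, so x = 8.

x = 8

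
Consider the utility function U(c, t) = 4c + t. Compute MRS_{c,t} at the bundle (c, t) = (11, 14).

MU_c = 4, MU_t = 1, so MRS = 4/1 = 4 at every bundle.
At (11, 14): MRS = 4.
That is, one extra unit of c is worth 4 units of t at the margin.

MRS = 4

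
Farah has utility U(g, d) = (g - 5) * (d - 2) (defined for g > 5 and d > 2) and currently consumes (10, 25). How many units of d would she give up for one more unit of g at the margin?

MU_g = (d−2), MU_d = (g−5).
MRS = (d−2)/(g−5).
At (10, 25): MRS = 4.6.
So at (10, 25) the consumer would give up 4.6 units of d for one more unit of g.

MRS = 4.6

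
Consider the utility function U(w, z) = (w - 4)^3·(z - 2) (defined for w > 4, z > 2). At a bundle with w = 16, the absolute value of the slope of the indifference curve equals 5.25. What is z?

z = 23

MU_w = 3·(w−4)^2·(z−2), MU_z = (w−4)^3.
MRS = (3/1)·(z−2)/(w−4).
Substitute w = 16: MRS = (z − 2)/4. Setting this equal to 5.25 gives z − 2 = 5.25·4 = 21, so z = 23.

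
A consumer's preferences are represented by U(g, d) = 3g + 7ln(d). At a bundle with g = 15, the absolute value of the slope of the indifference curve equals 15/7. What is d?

d = 5

MU_g = 3, MU_d = 7/d.
MRS = 3 ÷ (7/d).
MRS depends only on d: (3/7)·d = 15/7 ⇒ d = (15/7)/(3/7) = 5.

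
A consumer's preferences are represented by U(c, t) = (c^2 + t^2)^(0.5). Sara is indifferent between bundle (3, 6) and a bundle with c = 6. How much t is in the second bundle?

t = 3

U depends on (c, t) only through S = c^2 + t^2, so equal utility means equal S. At (3, 6): S = 45.
With c = 6: 6^2 = 36, so t^2 = 45 − 36 = 9.
Hence t = √9 = 3.
Check: U(6, 3) = 6.7082.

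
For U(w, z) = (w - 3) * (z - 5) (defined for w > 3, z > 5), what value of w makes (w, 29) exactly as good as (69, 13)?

U(69, 13) = 528.
Set U(w, 29) = 528 and solve.
With z = 29: (29 − 5) = 24, so (w − 3) = 528/24 = 22.
So w = 3 + 22 = 25.
Check: U(25, 29) = 528.

w = 25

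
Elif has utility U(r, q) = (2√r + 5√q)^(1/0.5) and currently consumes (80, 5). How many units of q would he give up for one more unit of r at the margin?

For CES with ρ = 0.5, MRS = (2/5)·√(q/r).
At (80, 5): MRS = 0.1.
That is, one extra unit of r is worth 0.1 units of q at the margin.

MRS = 0.1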